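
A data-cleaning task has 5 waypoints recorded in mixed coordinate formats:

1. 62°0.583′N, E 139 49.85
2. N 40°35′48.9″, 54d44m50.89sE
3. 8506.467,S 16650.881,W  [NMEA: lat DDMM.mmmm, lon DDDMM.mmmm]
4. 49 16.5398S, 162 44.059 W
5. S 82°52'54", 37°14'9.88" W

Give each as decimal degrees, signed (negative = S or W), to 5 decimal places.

1. 62.00972, 139.83083
2. 40.59692, 54.74747
3. -85.10778, -166.84802
4. -49.27566, -162.73432
5. -82.88167, -37.23608

Point 1:
  Lat: 0.583′ = 0.009717°; total 62.009717
  N ⇒ keep positive
  Longitude: 139 + 49.85/60 = 139.830833
  E ⇒ keep positive
Point 2:
  Lat: 35′ + 48.9″ = 35.81500′; 40 + 35.81500/60 = 40.596917
  N → positive
  λ: 54° + 44/60 + 50.89/3600 = 54 + 0.733333 + 0.014136 = 54.747469
  E ⇒ keep positive
Point 3:
  φ: degrees = first 2 digits = 85, minutes = 6.467; 85 + 6.467/60 = 85.107783
  hemisphere S, so the sign is −
  Lon: split at 3 digits → 166° and 50.881′; 166 + 50.881/60 = 166.848017
  hemisphere W, so the sign is −
Point 4:
  Latitude: 49 + 16.5398/60 = 49.275663
  S → negative
  Longitude: 44.059′ = 0.734317°; total 162.734317
  W ⇒ negate
Point 5:
  Latitude: 82° + 52/60 + 54/3600 = 82 + 0.866667 + 0.015000 = 82.881667
  S → negative
  Lon: 37° + 14/60 + 9.88/3600 = 37 + 0.233333 + 0.002744 = 37.236078
  W ⇒ negate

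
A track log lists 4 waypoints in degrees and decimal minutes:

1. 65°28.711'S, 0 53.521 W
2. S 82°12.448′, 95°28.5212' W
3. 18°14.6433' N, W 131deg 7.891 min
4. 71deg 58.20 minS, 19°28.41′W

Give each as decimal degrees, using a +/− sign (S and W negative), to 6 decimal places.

1. -65.478517, -0.892017
2. -82.207467, -95.475353
3. 18.244055, -131.131517
4. -71.970000, -19.473500

Point 1:
  Lat: 65 + 28.711/60 = 65.4785167
  S → negative
  Lon: 0 + 53.521/60 = 0.8920167
  W ⇒ negate
Point 2:
  Lat: 12.448′ = 0.207467°; total 82.2074667
  S ⇒ negate
  Longitude: 28.5212′ = 0.475353°; total 95.4753533
  W ⇒ negate
Point 3:
  Latitude: 14.6433′ = 0.244055°; total 18.2440550
  N ⇒ keep positive
  Lon: 7.891′ = 0.131517°; total 131.1315167
  W ⇒ negate
Point 4:
  Latitude: 58.2′ = 0.970000°; total 71.9700000
  hemisphere S, so the sign is −
  λ: 19 + 28.41/60 = 19.4735000
  hemisphere W, so the sign is −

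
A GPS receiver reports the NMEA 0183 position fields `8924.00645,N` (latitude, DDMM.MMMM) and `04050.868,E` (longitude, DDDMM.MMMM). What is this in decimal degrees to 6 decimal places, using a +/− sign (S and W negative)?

89.400108, 40.847800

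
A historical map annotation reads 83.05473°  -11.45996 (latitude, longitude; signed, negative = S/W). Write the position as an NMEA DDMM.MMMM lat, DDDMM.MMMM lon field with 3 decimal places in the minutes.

8303.284,N / 01127.598,W

Latitude: 83° + 0.054730 × 60 = 83° 3.28380′
Longitude is negative → W; |value| = 11.459960
Lon: fractional part 0.459960 → 27.59760 minutes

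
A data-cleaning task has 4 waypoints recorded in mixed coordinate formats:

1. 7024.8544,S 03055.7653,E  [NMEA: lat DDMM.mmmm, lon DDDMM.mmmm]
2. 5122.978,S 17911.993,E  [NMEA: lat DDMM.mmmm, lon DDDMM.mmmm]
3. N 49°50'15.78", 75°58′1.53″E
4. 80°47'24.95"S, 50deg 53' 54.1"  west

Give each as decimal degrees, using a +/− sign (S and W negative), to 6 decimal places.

1. -70.414240, 30.929422
2. -51.382967, 179.199883
3. 49.837717, 75.967092
4. -80.790264, -50.898361

Point 1:
  Latitude: degrees = first 2 digits = 70, minutes = 24.8544; 70 + 24.8544/60 = 70.4142400
  S ⇒ negate
  Lon: degrees = first 3 digits = 30, minutes = 55.7653; 30 + 55.7653/60 = 30.9294217
  E → positive
Point 2:
  Lat: split at 2 digits → 51° and 22.978′; 51 + 22.978/60 = 51.3829667
  S ⇒ negate
  Longitude: degrees = first 3 digits = 179, minutes = 11.993; 179 + 11.993/60 = 179.1998833
  E → positive
Point 3:
  Latitude: 49° + 50/60 + 15.78/3600 = 49 + 0.833333 + 0.004383 = 49.8377167
  N ⇒ keep positive
  λ: 75 + 58/60 + 1.53/3600 = 75.9670917
  E ⇒ keep positive
Point 4:
  Lat: 47′ + 24.95″ = 47.41583′; 80 + 47.41583/60 = 80.7902639
  hemisphere S, so the sign is −
  λ: 53′ + 54.1″ = 53.90167′; 50 + 53.90167/60 = 50.8983611
  W ⇒ negate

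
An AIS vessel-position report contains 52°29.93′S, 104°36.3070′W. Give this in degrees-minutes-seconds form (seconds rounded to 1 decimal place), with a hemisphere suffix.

52°29′55.8″ S, 104°36′18.4″ W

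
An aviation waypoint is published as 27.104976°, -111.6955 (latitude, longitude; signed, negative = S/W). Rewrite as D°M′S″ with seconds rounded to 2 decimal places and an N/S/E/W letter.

Latitude: 0.104976° → 6.29856′; 0.29856 × 60 = 17.9136″
Longitude is negative → W; |value| = 111.695500
Longitude: 0.695500 × 60 = 41.73000′ → 41′, remainder × 60 = 43.8000″

27°06′17.91″ N, 111°41′43.80″ W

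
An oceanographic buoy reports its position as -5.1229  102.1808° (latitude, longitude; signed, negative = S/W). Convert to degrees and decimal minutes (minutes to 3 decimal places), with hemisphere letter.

Latitude is negative → S; |value| = 5.122900
Lat: fractional part 0.122900 → 7.37400 minutes
λ: fractional part 0.180800 → 10.84800 minutes

5° 7.374′ S, 102° 10.848′ E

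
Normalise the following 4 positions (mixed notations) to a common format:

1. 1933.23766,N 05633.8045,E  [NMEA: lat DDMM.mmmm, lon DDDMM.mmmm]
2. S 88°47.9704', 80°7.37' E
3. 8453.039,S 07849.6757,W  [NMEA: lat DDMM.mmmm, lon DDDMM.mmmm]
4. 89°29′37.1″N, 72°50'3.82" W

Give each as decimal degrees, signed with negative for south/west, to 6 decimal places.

Point 1:
  Lat: split at 2 digits → 19° and 33.23766′; 19 + 33.23766/60 = 19.5539610
  N ⇒ keep positive
  Lon: split at 3 digits → 056° and 33.8045′; 56 + 33.8045/60 = 56.5634083
  E → positive
Point 2:
  Latitude: 88 + 47.9704/60 = 88.7995067
  S ⇒ negate
  Longitude: 7.37′ = 0.122833°; total 80.1228333
  E → positive
Point 3:
  φ: split at 2 digits → 84° and 53.039′; 84 + 53.039/60 = 84.8839833
  S ⇒ negate
  λ: degrees = first 3 digits = 78, minutes = 49.6757; 78 + 49.6757/60 = 78.8279283
  hemisphere W, so the sign is −
Point 4:
  Lat: 29′ + 37.1″ = 29.61833′; 89 + 29.61833/60 = 89.4936389
  N ⇒ keep positive
  λ: 72 + 50/60 + 3.82/3600 = 72.8343944
  hemisphere W, so the sign is −

1. 19.553961, 56.563408
2. -88.799507, 80.122833
3. -84.883983, -78.827928
4. 89.493639, -72.834394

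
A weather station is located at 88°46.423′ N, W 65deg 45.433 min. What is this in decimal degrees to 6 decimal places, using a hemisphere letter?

88.773717° N, 65.757217° W

Lat: 88 + 46.423/60 = 88.7737167
Lon: 65 + 45.433/60 = 65.7572167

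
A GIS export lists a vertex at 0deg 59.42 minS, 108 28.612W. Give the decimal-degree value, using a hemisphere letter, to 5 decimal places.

0.99033° S, 108.47687° W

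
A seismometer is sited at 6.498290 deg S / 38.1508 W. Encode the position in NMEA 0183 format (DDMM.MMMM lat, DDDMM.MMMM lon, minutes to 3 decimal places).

Latitude: fractional part 0.498290 → 29.89740 minutes
λ: fractional part 0.150800 → 9.04800 minutes

0629.897,S / 03809.048,W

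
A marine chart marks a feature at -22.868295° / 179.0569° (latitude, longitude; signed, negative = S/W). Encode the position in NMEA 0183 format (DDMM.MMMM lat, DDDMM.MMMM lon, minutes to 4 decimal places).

2252.0977,S / 17903.4140,E

Latitude is negative → S; |value| = 22.868295
φ: 22° + 0.868295 × 60 = 22° 52.097700′
λ: minutes = (179.056900 − 179) × 60 = 3.414000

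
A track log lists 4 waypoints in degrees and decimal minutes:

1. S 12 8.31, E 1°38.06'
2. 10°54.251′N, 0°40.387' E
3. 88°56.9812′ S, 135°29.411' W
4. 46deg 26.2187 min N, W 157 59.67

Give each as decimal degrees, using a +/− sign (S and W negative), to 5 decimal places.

1. -12.13850, 1.63433
2. 10.90418, 0.67312
3. -88.94969, -135.49018
4. 46.43698, -157.99450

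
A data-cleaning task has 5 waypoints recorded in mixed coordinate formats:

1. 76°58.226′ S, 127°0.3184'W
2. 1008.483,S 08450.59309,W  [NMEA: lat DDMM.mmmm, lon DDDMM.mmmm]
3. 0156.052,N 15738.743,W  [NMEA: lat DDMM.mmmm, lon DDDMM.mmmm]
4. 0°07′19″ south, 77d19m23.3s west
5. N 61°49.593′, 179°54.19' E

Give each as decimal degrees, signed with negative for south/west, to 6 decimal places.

1. -76.970433, -127.005307
2. -10.141383, -84.843218
3. 1.934200, -157.645717
4. -0.121944, -77.323139
5. 61.826550, 179.903167

Point 1:
  φ: 76 + 58.226/60 = 76.9704333
  hemisphere S, so the sign is −
  Longitude: 0.3184′ = 0.005307°; total 127.0053067
  hemisphere W, so the sign is −
Point 2:
  Latitude: degrees = first 2 digits = 10, minutes = 8.483; 10 + 8.483/60 = 10.1413833
  S → negative
  λ: split at 3 digits → 084° and 50.59309′; 84 + 50.59309/60 = 84.8432182
  W ⇒ negate
Point 3:
  φ: degrees = first 2 digits = 1, minutes = 56.052; 1 + 56.052/60 = 1.9342000
  N ⇒ keep positive
  Lon: degrees = first 3 digits = 157, minutes = 38.743; 157 + 38.743/60 = 157.6457167
  hemisphere W, so the sign is −
Point 4:
  φ: 0° + 7/60 + 19/3600 = 0 + 0.116667 + 0.005278 = 0.1219444
  S ⇒ negate
  λ: 19′ + 23.3″ = 19.38833′; 77 + 19.38833/60 = 77.3231389
  hemisphere W, so the sign is −
Point 5:
  Latitude: 61 + 49.593/60 = 61.8265500
  N → positive
  λ: 54.19′ = 0.903167°; total 179.9031667
  E → positive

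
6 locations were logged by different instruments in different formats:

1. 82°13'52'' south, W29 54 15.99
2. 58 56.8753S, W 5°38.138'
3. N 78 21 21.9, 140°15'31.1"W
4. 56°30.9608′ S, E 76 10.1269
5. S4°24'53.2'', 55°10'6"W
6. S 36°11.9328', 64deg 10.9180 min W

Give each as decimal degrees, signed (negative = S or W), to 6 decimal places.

1. -82.231111, -29.904442
2. -58.947922, -5.635633
3. 78.356083, -140.258639
4. -56.516013, 76.168782
5. -4.414778, -55.168333
6. -36.198880, -64.181967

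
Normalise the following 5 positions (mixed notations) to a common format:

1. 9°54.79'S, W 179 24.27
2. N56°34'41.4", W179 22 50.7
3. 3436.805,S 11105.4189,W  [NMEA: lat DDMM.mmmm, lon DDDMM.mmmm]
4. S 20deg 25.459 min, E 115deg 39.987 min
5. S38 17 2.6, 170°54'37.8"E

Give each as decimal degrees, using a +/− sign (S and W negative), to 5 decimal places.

1. -9.91317, -179.40450
2. 56.57817, -179.38075
3. -34.61342, -111.09032
4. -20.42432, 115.66645
5. -38.28406, 170.91050

Point 1:
  Lat: 54.79′ = 0.913167°; total 9.913167
  S ⇒ negate
  λ: 179 + 24.27/60 = 179.404500
  W ⇒ negate
Point 2:
  φ: 34′ + 41.4″ = 34.69000′; 56 + 34.69000/60 = 56.578167
  N → positive
  Lon: 22′ + 50.7″ = 22.84500′; 179 + 22.84500/60 = 179.380750
  W ⇒ negate
Point 3:
  Latitude: split at 2 digits → 34° and 36.805′; 34 + 36.805/60 = 34.613417
  S → negative
  Lon: split at 3 digits → 111° and 5.4189′; 111 + 5.4189/60 = 111.090315
  W → negative
Point 4:
  Lat: 20 + 25.459/60 = 20.424317
  S → negative
  λ: 39.987′ = 0.666450°; total 115.666450
  E → positive
Point 5:
  Lat: 38 + 17/60 + 2.6/3600 = 38.284056
  hemisphere S, so the sign is −
  Longitude: 170° + 54/60 + 37.8/3600 = 170 + 0.900000 + 0.010500 = 170.910500
  E ⇒ keep positive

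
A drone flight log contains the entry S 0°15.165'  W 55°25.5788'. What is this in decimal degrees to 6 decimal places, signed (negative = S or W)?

Latitude: 15.165′ = 0.252750°; total 0.2527500
S → negative
Longitude: 55 + 25.5788/60 = 55.4263133
hemisphere W, so the sign is −

-0.252750, -55.426313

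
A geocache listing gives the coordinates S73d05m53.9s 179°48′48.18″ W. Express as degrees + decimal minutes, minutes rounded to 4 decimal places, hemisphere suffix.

φ: seconds/60 = 0.89833; minutes = 5 + 0.89833 = 5.898333
λ: seconds/60 = 0.80300; minutes = 48 + 0.80300 = 48.803000

73° 5.8983′ S, 179° 48.8030′ W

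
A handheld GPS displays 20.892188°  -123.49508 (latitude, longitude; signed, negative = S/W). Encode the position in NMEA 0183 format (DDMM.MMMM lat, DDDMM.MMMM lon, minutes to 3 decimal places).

φ: fractional part 0.892188 → 53.53128 minutes
Longitude is negative → W; |value| = 123.495080
Longitude: minutes = (123.495080 − 123) × 60 = 29.70480

2053.531,N / 12329.705,W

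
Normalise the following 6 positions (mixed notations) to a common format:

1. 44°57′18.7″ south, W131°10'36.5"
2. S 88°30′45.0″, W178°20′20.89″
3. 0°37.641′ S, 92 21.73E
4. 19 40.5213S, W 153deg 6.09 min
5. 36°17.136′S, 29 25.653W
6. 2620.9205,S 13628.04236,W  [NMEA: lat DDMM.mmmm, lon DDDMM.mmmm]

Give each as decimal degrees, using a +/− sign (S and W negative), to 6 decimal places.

1. -44.955194, -131.176806
2. -88.512500, -178.339136
3. -0.627350, 92.362167
4. -19.675355, -153.101500
5. -36.285600, -29.427550
6. -26.348675, -136.467373

Point 1:
  Lat: 57′ + 18.7″ = 57.31167′; 44 + 57.31167/60 = 44.9551944
  hemisphere S, so the sign is −
  Lon: 131° + 10/60 + 36.5/3600 = 131 + 0.166667 + 0.010139 = 131.1768056
  hemisphere W, so the sign is −
Point 2:
  Latitude: 30′ + 45″ = 30.75000′; 88 + 30.75000/60 = 88.5125000
  hemisphere S, so the sign is −
  Lon: 178 + 20/60 + 20.89/3600 = 178.3391361
  W → negative
Point 3:
  Latitude: 37.641′ = 0.627350°; total 0.6273500
  hemisphere S, so the sign is −
  λ: 21.73′ = 0.362167°; total 92.3621667
  E ⇒ keep positive
Point 4:
  φ: 19 + 40.5213/60 = 19.6753550
  hemisphere S, so the sign is −
  Longitude: 6.09′ = 0.101500°; total 153.1015000
  W ⇒ negate
Point 5:
  φ: 17.136′ = 0.285600°; total 36.2856000
  S → negative
  Longitude: 25.653′ = 0.427550°; total 29.4275500
  W → negative
Point 6:
  Lat: degrees = first 2 digits = 26, minutes = 20.9205; 26 + 20.9205/60 = 26.3486750
  S → negative
  Longitude: split at 3 digits → 136° and 28.04236′; 136 + 28.04236/60 = 136.4673727
  W → negative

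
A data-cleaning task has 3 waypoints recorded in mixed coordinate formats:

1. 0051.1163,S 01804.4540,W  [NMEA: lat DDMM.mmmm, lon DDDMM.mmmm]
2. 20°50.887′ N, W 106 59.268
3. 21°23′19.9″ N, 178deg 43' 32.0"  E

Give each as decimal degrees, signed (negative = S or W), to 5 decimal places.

Point 1:
  Lat: split at 2 digits → 00° and 51.1163′; 0 + 51.1163/60 = 0.851938
  S ⇒ negate
  λ: split at 3 digits → 018° and 4.454′; 18 + 4.454/60 = 18.074233
  W ⇒ negate
Point 2:
  φ: 50.887′ = 0.848117°; total 20.848117
  N ⇒ keep positive
  Lon: 106 + 59.268/60 = 106.987800
  W ⇒ negate
Point 3:
  Lat: 21 + 23/60 + 19.9/3600 = 21.388861
  N ⇒ keep positive
  λ: 43′ + 32″ = 43.53333′; 178 + 43.53333/60 = 178.725556
  E → positive

1. -0.85194, -18.07423
2. 20.84812, -106.98780
3. 21.38886, 178.72556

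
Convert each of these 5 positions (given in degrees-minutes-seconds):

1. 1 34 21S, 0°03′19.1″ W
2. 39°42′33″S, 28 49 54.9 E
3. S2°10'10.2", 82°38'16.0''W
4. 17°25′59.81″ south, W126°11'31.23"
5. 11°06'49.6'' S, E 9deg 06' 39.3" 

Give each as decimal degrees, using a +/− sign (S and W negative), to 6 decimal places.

Point 1:
  Latitude: 34′ + 21″ = 34.35000′; 1 + 34.35000/60 = 1.5725000
  S → negative
  Lon: 0° + 3/60 + 19.1/3600 = 0 + 0.050000 + 0.005306 = 0.0553056
  W → negative
Point 2:
  Latitude: 39° + 42/60 + 33/3600 = 39 + 0.700000 + 0.009167 = 39.7091667
  S ⇒ negate
  Longitude: 28 + 49/60 + 54.9/3600 = 28.8319167
  E → positive
Point 3:
  Lat: 2 + 10/60 + 10.2/3600 = 2.1695000
  S ⇒ negate
  Lon: 82 + 38/60 + 16/3600 = 82.6377778
  hemisphere W, so the sign is −
Point 4:
  Latitude: 17° + 25/60 + 59.81/3600 = 17 + 0.416667 + 0.016614 = 17.4332806
  S → negative
  Longitude: 126 + 11/60 + 31.23/3600 = 126.1920083
  W ⇒ negate
Point 5:
  φ: 11° + 6/60 + 49.6/3600 = 11 + 0.100000 + 0.013778 = 11.1137778
  hemisphere S, so the sign is −
  Longitude: 6′ + 39.3″ = 6.65500′; 9 + 6.65500/60 = 9.1109167
  E → positive

1. -1.572500, -0.055306
2. -39.709167, 28.831917
3. -2.169500, -82.637778
4. -17.433281, -126.192008
5. -11.113778, 9.110917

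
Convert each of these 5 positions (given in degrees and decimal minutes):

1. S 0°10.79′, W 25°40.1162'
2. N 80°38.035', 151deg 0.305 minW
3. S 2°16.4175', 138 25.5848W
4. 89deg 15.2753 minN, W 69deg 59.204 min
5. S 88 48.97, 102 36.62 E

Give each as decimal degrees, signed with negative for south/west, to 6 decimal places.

1. -0.179833, -25.668603
2. 80.633917, -151.005083
3. -2.273625, -138.426413
4. 89.254588, -69.986733
5. -88.816167, 102.610333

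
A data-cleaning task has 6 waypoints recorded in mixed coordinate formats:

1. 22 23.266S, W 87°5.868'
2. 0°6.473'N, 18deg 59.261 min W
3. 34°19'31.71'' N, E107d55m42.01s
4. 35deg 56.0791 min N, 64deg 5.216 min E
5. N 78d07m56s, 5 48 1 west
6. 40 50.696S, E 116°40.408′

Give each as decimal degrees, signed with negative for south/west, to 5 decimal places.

1. -22.38777, -87.09780
2. 0.10788, -18.98768
3. 34.32548, 107.92834
4. 35.93465, 64.08693
5. 78.13222, -5.80028
6. -40.84493, 116.67347

Point 1:
  Lat: 22 + 23.266/60 = 22.387767
  hemisphere S, so the sign is −
  λ: 5.868′ = 0.097800°; total 87.097800
  W → negative
Point 2:
  Lat: 6.473′ = 0.107883°; total 0.107883
  N ⇒ keep positive
  λ: 18 + 59.261/60 = 18.987683
  W → negative
Point 3:
  φ: 34 + 19/60 + 31.71/3600 = 34.325475
  N → positive
  λ: 107° + 55/60 + 42.01/3600 = 107 + 0.916667 + 0.011669 = 107.928336
  E ⇒ keep positive
Point 4:
  Lat: 35 + 56.0791/60 = 35.934652
  N ⇒ keep positive
  Lon: 64 + 5.216/60 = 64.086933
  E → positive
Point 5:
  φ: 78 + 7/60 + 56/3600 = 78.132222
  N ⇒ keep positive
  λ: 5 + 48/60 + 1/3600 = 5.800278
  hemisphere W, so the sign is −
Point 6:
  φ: 50.696′ = 0.844933°; total 40.844933
  S ⇒ negate
  Longitude: 116 + 40.408/60 = 116.673467
  E ⇒ keep positive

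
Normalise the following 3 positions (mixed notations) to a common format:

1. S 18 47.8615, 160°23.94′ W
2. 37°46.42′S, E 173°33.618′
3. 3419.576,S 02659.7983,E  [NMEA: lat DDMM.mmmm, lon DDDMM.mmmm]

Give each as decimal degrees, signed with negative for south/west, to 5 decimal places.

1. -18.79769, -160.39900
2. -37.77367, 173.56030
3. -34.32627, 26.99664

Point 1:
  φ: 47.8615′ = 0.797692°; total 18.797692
  S → negative
  Longitude: 23.94′ = 0.399000°; total 160.399000
  W ⇒ negate
Point 2:
  φ: 37 + 46.42/60 = 37.773667
  S ⇒ negate
  λ: 33.618′ = 0.560300°; total 173.560300
  E ⇒ keep positive
Point 3:
  Latitude: degrees = first 2 digits = 34, minutes = 19.576; 34 + 19.576/60 = 34.326267
  S ⇒ negate
  Lon: split at 3 digits → 026° and 59.7983′; 26 + 59.7983/60 = 26.996638
  E → positive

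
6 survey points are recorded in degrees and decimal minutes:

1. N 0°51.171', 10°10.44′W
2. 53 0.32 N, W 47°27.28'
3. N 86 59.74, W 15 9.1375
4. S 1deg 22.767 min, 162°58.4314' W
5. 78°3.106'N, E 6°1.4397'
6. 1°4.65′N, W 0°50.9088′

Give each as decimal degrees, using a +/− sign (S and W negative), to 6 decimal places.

1. 0.852850, -10.174000
2. 53.005333, -47.454667
3. 86.995667, -15.152292
4. -1.379450, -162.973857
5. 78.051767, 6.023995
6. 1.077500, -0.848480

Point 1:
  Latitude: 51.171′ = 0.852850°; total 0.8528500
  N ⇒ keep positive
  Longitude: 10 + 10.44/60 = 10.1740000
  hemisphere W, so the sign is −
Point 2:
  Latitude: 0.32′ = 0.005333°; total 53.0053333
  N → positive
  λ: 47 + 27.28/60 = 47.4546667
  W ⇒ negate
Point 3:
  Latitude: 86 + 59.74/60 = 86.9956667
  N → positive
  λ: 9.1375′ = 0.152292°; total 15.1522917
  hemisphere W, so the sign is −
Point 4:
  Lat: 22.767′ = 0.379450°; total 1.3794500
  S ⇒ negate
  Lon: 58.4314′ = 0.973857°; total 162.9738567
  W ⇒ negate
Point 5:
  Latitude: 78 + 3.106/60 = 78.0517667
  N → positive
  Lon: 6 + 1.4397/60 = 6.0239950
  E → positive
Point 6:
  φ: 1 + 4.65/60 = 1.0775000
  N ⇒ keep positive
  Lon: 0 + 50.9088/60 = 0.8484800
  W → negative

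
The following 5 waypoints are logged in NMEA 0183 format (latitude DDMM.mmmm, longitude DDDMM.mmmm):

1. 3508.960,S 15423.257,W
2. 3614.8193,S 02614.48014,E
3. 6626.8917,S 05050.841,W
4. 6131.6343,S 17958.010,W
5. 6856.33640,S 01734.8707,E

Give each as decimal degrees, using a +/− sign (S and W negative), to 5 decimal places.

Point 1:
  Lat: split at 2 digits → 35° and 8.96′; 35 + 8.96/60 = 35.149333
  S ⇒ negate
  Lon: split at 3 digits → 154° and 23.257′; 154 + 23.257/60 = 154.387617
  W ⇒ negate
Point 2:
  Lat: split at 2 digits → 36° and 14.8193′; 36 + 14.8193/60 = 36.246988
  hemisphere S, so the sign is −
  Lon: degrees = first 3 digits = 26, minutes = 14.48014; 26 + 14.48014/60 = 26.241336
  E ⇒ keep positive
Point 3:
  φ: split at 2 digits → 66° and 26.8917′; 66 + 26.8917/60 = 66.448195
  S ⇒ negate
  Lon: degrees = first 3 digits = 50, minutes = 50.841; 50 + 50.841/60 = 50.847350
  hemisphere W, so the sign is −
Point 4:
  φ: degrees = first 2 digits = 61, minutes = 31.6343; 61 + 31.6343/60 = 61.527238
  hemisphere S, so the sign is −
  Lon: split at 3 digits → 179° and 58.01′; 179 + 58.01/60 = 179.966833
  hemisphere W, so the sign is −
Point 5:
  Latitude: split at 2 digits → 68° and 56.3364′; 68 + 56.3364/60 = 68.938940
  hemisphere S, so the sign is −
  Longitude: split at 3 digits → 017° and 34.8707′; 17 + 34.8707/60 = 17.581178
  E → positive

1. -35.14933, -154.38762
2. -36.24699, 26.24134
3. -66.44820, -50.84735
4. -61.52724, -179.96683
5. -68.93894, 17.58118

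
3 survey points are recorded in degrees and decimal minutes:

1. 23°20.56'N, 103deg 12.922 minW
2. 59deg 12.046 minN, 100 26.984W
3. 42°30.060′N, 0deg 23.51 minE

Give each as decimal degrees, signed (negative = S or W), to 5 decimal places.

Point 1:
  φ: 23 + 20.56/60 = 23.342667
  N → positive
  λ: 103 + 12.922/60 = 103.215367
  W → negative
Point 2:
  Lat: 12.046′ = 0.200767°; total 59.200767
  N ⇒ keep positive
  Longitude: 100 + 26.984/60 = 100.449733
  W → negative
Point 3:
  Latitude: 30.06′ = 0.501000°; total 42.501000
  N ⇒ keep positive
  Longitude: 23.51′ = 0.391833°; total 0.391833
  E → positive

1. 23.34267, -103.21537
2. 59.20077, -100.44973
3. 42.50100, 0.39183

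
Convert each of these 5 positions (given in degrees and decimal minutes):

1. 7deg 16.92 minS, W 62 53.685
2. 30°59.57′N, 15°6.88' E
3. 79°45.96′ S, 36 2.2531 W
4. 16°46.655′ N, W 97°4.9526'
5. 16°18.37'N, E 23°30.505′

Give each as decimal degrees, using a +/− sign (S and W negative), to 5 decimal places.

1. -7.28200, -62.89475
2. 30.99283, 15.11467
3. -79.76600, -36.03755
4. 16.77758, -97.08254
5. 16.30617, 23.50842

Point 1:
  Latitude: 16.92′ = 0.282000°; total 7.282000
  S → negative
  Lon: 62 + 53.685/60 = 62.894750
  W ⇒ negate
Point 2:
  Lat: 30 + 59.57/60 = 30.992833
  N → positive
  λ: 15 + 6.88/60 = 15.114667
  E → positive
Point 3:
  Latitude: 79 + 45.96/60 = 79.766000
  S → negative
  Lon: 36 + 2.2531/60 = 36.037552
  W → negative
Point 4:
  φ: 16 + 46.655/60 = 16.777583
  N ⇒ keep positive
  Longitude: 97 + 4.9526/60 = 97.082543
  hemisphere W, so the sign is −
Point 5:
  Lat: 16 + 18.37/60 = 16.306167
  N → positive
  Longitude: 30.505′ = 0.508417°; total 23.508417
  E → positive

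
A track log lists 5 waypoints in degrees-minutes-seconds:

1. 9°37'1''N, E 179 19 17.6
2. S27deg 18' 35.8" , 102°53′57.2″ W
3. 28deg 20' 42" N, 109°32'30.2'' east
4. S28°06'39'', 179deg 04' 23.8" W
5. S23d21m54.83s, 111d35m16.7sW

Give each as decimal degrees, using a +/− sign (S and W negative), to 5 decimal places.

1. 9.61694, 179.32156
2. -27.30994, -102.89922
3. 28.34500, 109.54172
4. -28.11083, -179.07328
5. -23.36523, -111.58797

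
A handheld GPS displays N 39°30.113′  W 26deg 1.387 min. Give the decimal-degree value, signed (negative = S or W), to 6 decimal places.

Lat: 30.113′ = 0.501883°; total 39.5018833
N → positive
Lon: 1.387′ = 0.023117°; total 26.0231167
W ⇒ negate

39.501883, -26.023117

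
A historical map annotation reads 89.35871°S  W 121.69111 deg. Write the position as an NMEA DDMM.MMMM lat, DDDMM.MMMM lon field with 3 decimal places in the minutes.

Lat: 89° + 0.358710 × 60 = 89° 21.52260′
Longitude: fractional part 0.691110 → 41.46660 minutes

8921.523,S / 12141.467,W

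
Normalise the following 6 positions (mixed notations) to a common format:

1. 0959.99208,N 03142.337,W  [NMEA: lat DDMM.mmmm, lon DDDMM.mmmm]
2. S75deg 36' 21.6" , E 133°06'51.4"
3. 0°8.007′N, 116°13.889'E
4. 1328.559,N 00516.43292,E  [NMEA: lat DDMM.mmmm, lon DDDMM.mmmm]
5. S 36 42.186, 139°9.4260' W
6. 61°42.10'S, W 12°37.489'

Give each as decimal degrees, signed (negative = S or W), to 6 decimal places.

1. 9.999868, -31.705617
2. -75.606000, 133.114278
3. 0.133450, 116.231483
4. 13.475983, 5.273882
5. -36.703100, -139.157100
6. -61.701667, -12.624817

Point 1:
  φ: split at 2 digits → 09° and 59.99208′; 9 + 59.99208/60 = 9.9998680
  N → positive
  λ: split at 3 digits → 031° and 42.337′; 31 + 42.337/60 = 31.7056167
  hemisphere W, so the sign is −
Point 2:
  Lat: 36′ + 21.6″ = 36.36000′; 75 + 36.36000/60 = 75.6060000
  S → negative
  Longitude: 133° + 6/60 + 51.4/3600 = 133 + 0.100000 + 0.014278 = 133.1142778
  E → positive
Point 3:
  Latitude: 8.007′ = 0.133450°; total 0.1334500
  N ⇒ keep positive
  Lon: 116 + 13.889/60 = 116.2314833
  E → positive
Point 4:
  Latitude: degrees = first 2 digits = 13, minutes = 28.559; 13 + 28.559/60 = 13.4759833
  N ⇒ keep positive
  Lon: degrees = first 3 digits = 5, minutes = 16.43292; 5 + 16.43292/60 = 5.2738820
  E → positive
Point 5:
  φ: 36 + 42.186/60 = 36.7031000
  S → negative
  λ: 9.426′ = 0.157100°; total 139.1571000
  W ⇒ negate
Point 6:
  Latitude: 61 + 42.1/60 = 61.7016667
  hemisphere S, so the sign is −
  Lon: 12 + 37.489/60 = 12.6248167
  W ⇒ negate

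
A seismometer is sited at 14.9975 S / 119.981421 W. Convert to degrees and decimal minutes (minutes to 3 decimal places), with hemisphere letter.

14° 59.850′ S, 119° 58.885′ W

φ: fractional part 0.997500 → 59.85000 minutes
Longitude: minutes = (119.981421 − 119) × 60 = 58.88526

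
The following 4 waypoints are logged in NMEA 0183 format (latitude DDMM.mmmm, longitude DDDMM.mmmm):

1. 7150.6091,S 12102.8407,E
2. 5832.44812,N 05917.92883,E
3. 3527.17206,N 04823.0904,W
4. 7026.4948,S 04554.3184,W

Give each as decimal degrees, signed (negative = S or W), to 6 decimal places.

1. -71.843485, 121.047345
2. 58.540802, 59.298814
3. 35.452868, -48.384840
4. -70.441580, -45.905307

Point 1:
  Lat: split at 2 digits → 71° and 50.6091′; 71 + 50.6091/60 = 71.8434850
  S ⇒ negate
  λ: split at 3 digits → 121° and 2.8407′; 121 + 2.8407/60 = 121.0473450
  E → positive
Point 2:
  Lat: split at 2 digits → 58° and 32.44812′; 58 + 32.44812/60 = 58.5408020
  N → positive
  λ: degrees = first 3 digits = 59, minutes = 17.92883; 59 + 17.92883/60 = 59.2988138
  E → positive
Point 3:
  Latitude: degrees = first 2 digits = 35, minutes = 27.17206; 35 + 27.17206/60 = 35.4528677
  N ⇒ keep positive
  λ: split at 3 digits → 048° and 23.0904′; 48 + 23.0904/60 = 48.3848400
  hemisphere W, so the sign is −
Point 4:
  Lat: split at 2 digits → 70° and 26.4948′; 70 + 26.4948/60 = 70.4415800
  S → negative
  Lon: split at 3 digits → 045° and 54.3184′; 45 + 54.3184/60 = 45.9053067
  hemisphere W, so the sign is −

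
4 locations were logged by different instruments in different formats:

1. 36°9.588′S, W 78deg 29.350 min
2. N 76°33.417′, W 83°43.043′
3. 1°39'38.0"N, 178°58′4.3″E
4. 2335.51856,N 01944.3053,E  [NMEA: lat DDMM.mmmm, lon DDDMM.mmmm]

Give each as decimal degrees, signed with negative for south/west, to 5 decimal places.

1. -36.15980, -78.48917
2. 76.55695, -83.71738
3. 1.66056, 178.96786
4. 23.59198, 19.73842

Point 1:
  φ: 9.588′ = 0.159800°; total 36.159800
  hemisphere S, so the sign is −
  Lon: 29.35′ = 0.489167°; total 78.489167
  W ⇒ negate
Point 2:
  Lat: 76 + 33.417/60 = 76.556950
  N → positive
  Lon: 83 + 43.043/60 = 83.717383
  W ⇒ negate
Point 3:
  φ: 1 + 39/60 + 38/3600 = 1.660556
  N → positive
  λ: 58′ + 4.3″ = 58.07167′; 178 + 58.07167/60 = 178.967861
  E → positive
Point 4:
  Latitude: split at 2 digits → 23° and 35.51856′; 23 + 35.51856/60 = 23.591976
  N ⇒ keep positive
  Longitude: split at 3 digits → 019° and 44.3053′; 19 + 44.3053/60 = 19.738422
  E ⇒ keep positive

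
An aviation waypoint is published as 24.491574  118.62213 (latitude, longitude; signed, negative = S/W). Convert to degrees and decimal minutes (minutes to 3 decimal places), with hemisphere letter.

24° 29.494′ N, 118° 37.328′ E

φ: minutes = (24.491574 − 24) × 60 = 29.49444
Longitude: fractional part 0.622130 → 37.32780 minutes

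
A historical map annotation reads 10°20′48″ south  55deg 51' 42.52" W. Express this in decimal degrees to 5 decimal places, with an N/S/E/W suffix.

Latitude: 20′ + 48″ = 20.80000′; 10 + 20.80000/60 = 10.346667
Lon: 55 + 51/60 + 42.52/3600 = 55.861811

10.34667° S, 55.86181° W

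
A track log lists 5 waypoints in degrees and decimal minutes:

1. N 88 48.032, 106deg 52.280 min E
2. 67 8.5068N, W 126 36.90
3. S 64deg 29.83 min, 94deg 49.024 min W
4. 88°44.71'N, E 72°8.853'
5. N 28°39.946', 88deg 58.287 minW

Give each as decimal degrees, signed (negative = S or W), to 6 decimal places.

Point 1:
  Lat: 88 + 48.032/60 = 88.8005333
  N → positive
  Longitude: 52.28′ = 0.871333°; total 106.8713333
  E → positive
Point 2:
  Lat: 67 + 8.5068/60 = 67.1417800
  N → positive
  Longitude: 126 + 36.9/60 = 126.6150000
  W ⇒ negate
Point 3:
  Latitude: 29.83′ = 0.497167°; total 64.4971667
  S → negative
  Lon: 94 + 49.024/60 = 94.8170667
  hemisphere W, so the sign is −
Point 4:
  Latitude: 44.71′ = 0.745167°; total 88.7451667
  N → positive
  λ: 8.853′ = 0.147550°; total 72.1475500
  E ⇒ keep positive
Point 5:
  Latitude: 28 + 39.946/60 = 28.6657667
  N → positive
  Longitude: 58.287′ = 0.971450°; total 88.9714500
  hemisphere W, so the sign is −

1. 88.800533, 106.871333
2. 67.141780, -126.615000
3. -64.497167, -94.817067
4. 88.745167, 72.147550
5. 28.665767, -88.971450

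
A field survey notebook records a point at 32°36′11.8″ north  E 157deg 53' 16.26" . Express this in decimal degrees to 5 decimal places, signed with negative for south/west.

φ: 32° + 36/60 + 11.8/3600 = 32 + 0.600000 + 0.003278 = 32.603278
N → positive
Lon: 157° + 53/60 + 16.26/3600 = 157 + 0.883333 + 0.004517 = 157.887850
E → positive

32.60328, 157.88785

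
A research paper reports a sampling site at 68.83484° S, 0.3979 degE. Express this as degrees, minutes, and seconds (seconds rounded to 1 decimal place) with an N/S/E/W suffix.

68°50′5.4″ S, 0°23′52.4″ E

Lat: 0.834840° → 50.09040′; 0.09040 × 60 = 5.424″
Lon: 0.397900 × 60 = 23.87400′ → 23′, remainder × 60 = 52.440″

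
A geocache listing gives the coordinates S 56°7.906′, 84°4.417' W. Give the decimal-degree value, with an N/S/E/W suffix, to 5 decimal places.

56.13177° S, 84.07362° W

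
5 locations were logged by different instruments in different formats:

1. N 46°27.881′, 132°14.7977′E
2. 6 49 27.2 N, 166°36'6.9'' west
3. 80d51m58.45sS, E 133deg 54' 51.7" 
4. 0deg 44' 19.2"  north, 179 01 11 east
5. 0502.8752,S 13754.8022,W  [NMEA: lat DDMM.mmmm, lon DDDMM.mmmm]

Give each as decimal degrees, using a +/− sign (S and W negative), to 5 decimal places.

1. 46.46468, 132.24663
2. 6.82422, -166.60192
3. -80.86624, 133.91436
4. 0.73867, 179.01972
5. -5.04792, -137.91337

Point 1:
  Lat: 46 + 27.881/60 = 46.464683
  N ⇒ keep positive
  λ: 132 + 14.7977/60 = 132.246628
  E ⇒ keep positive
Point 2:
  Latitude: 49′ + 27.2″ = 49.45333′; 6 + 49.45333/60 = 6.824222
  N ⇒ keep positive
  λ: 166° + 36/60 + 6.9/3600 = 166 + 0.600000 + 0.001917 = 166.601917
  hemisphere W, so the sign is −
Point 3:
  Latitude: 80° + 51/60 + 58.45/3600 = 80 + 0.850000 + 0.016236 = 80.866236
  hemisphere S, so the sign is −
  Longitude: 54′ + 51.7″ = 54.86167′; 133 + 54.86167/60 = 133.914361
  E ⇒ keep positive
Point 4:
  φ: 0° + 44/60 + 19.2/3600 = 0 + 0.733333 + 0.005333 = 0.738667
  N ⇒ keep positive
  Lon: 1′ + 11″ = 1.18333′; 179 + 1.18333/60 = 179.019722
  E → positive
Point 5:
  Latitude: split at 2 digits → 05° and 2.8752′; 5 + 2.8752/60 = 5.047920
  hemisphere S, so the sign is −
  Lon: split at 3 digits → 137° and 54.8022′; 137 + 54.8022/60 = 137.913370
  W → negative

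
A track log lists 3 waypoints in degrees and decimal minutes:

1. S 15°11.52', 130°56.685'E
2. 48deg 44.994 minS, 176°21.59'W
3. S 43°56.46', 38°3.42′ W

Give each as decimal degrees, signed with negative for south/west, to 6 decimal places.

Point 1:
  φ: 15 + 11.52/60 = 15.1920000
  S → negative
  λ: 56.685′ = 0.944750°; total 130.9447500
  E → positive
Point 2:
  Lat: 48 + 44.994/60 = 48.7499000
  S ⇒ negate
  Lon: 176 + 21.59/60 = 176.3598333
  hemisphere W, so the sign is −
Point 3:
  Lat: 43 + 56.46/60 = 43.9410000
  S ⇒ negate
  λ: 3.42′ = 0.057000°; total 38.0570000
  hemisphere W, so the sign is −

1. -15.192000, 130.944750
2. -48.749900, -176.359833
3. -43.941000, -38.057000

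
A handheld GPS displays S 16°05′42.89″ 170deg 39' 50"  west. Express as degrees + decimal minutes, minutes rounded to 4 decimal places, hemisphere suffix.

Latitude: 5 + 42.89/60 = 5.714833′
Longitude: 39 + 50/60 = 39.833333′

16° 5.7148′ S, 170° 39.8333′ W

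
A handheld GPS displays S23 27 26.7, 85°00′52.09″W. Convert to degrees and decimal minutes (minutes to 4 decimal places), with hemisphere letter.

23° 27.4450′ S, 85° 0.8682′ W

φ: 27 + 26.7/60 = 27.445000′
Lon: seconds/60 = 0.86817; minutes = 0 + 0.86817 = 0.868167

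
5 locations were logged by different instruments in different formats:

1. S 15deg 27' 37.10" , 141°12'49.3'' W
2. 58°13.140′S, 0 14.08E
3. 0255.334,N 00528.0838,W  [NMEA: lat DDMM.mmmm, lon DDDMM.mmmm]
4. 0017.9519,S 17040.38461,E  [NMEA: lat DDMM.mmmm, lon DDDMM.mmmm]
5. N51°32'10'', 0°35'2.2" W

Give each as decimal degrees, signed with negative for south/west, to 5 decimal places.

1. -15.46031, -141.21369
2. -58.21900, 0.23467
3. 2.92223, -5.46806
4. -0.29920, 170.67308
5. 51.53611, -0.58394

Point 1:
  Lat: 15° + 27/60 + 37.1/3600 = 15 + 0.450000 + 0.010306 = 15.460306
  hemisphere S, so the sign is −
  Lon: 141° + 12/60 + 49.3/3600 = 141 + 0.200000 + 0.013694 = 141.213694
  hemisphere W, so the sign is −
Point 2:
  φ: 58 + 13.14/60 = 58.219000
  S ⇒ negate
  λ: 14.08′ = 0.234667°; total 0.234667
  E → positive
Point 3:
  Lat: degrees = first 2 digits = 2, minutes = 55.334; 2 + 55.334/60 = 2.922233
  N ⇒ keep positive
  λ: split at 3 digits → 005° and 28.0838′; 5 + 28.0838/60 = 5.468063
  W → negative
Point 4:
  Lat: degrees = first 2 digits = 0, minutes = 17.9519; 0 + 17.9519/60 = 0.299198
  S → negative
  Longitude: split at 3 digits → 170° and 40.38461′; 170 + 40.38461/60 = 170.673077
  E ⇒ keep positive
Point 5:
  Lat: 51° + 32/60 + 10/3600 = 51 + 0.533333 + 0.002778 = 51.536111
  N ⇒ keep positive
  Lon: 0 + 35/60 + 2.2/3600 = 0.583944
  hemisphere W, so the sign is −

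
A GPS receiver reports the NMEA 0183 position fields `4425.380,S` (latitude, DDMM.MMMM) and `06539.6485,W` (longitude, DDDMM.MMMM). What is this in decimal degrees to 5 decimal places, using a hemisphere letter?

Latitude: split at 2 digits → 44° and 25.38′; 44 + 25.38/60 = 44.423000
Longitude: split at 3 digits → 065° and 39.6485′; 65 + 39.6485/60 = 65.660808

44.42300° S, 65.66081° W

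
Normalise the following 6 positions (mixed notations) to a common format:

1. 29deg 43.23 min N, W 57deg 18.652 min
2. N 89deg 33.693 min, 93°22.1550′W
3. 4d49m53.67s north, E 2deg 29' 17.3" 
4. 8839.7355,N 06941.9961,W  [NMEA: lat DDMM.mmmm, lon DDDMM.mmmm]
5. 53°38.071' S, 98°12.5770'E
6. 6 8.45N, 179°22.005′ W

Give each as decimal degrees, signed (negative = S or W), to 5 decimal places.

Point 1:
  Lat: 29 + 43.23/60 = 29.720500
  N ⇒ keep positive
  Lon: 57 + 18.652/60 = 57.310867
  W ⇒ negate
Point 2:
  Latitude: 89 + 33.693/60 = 89.561550
  N → positive
  Longitude: 93 + 22.155/60 = 93.369250
  hemisphere W, so the sign is −
Point 3:
  φ: 4° + 49/60 + 53.67/3600 = 4 + 0.816667 + 0.014908 = 4.831575
  N → positive
  λ: 29′ + 17.3″ = 29.28833′; 2 + 29.28833/60 = 2.488139
  E → positive
Point 4:
  Lat: split at 2 digits → 88° and 39.7355′; 88 + 39.7355/60 = 88.662258
  N ⇒ keep positive
  λ: split at 3 digits → 069° and 41.9961′; 69 + 41.9961/60 = 69.699935
  W → negative
Point 5:
  φ: 38.071′ = 0.634517°; total 53.634517
  S → negative
  Longitude: 12.577′ = 0.209617°; total 98.209617
  E ⇒ keep positive
Point 6:
  Lat: 8.45′ = 0.140833°; total 6.140833
  N ⇒ keep positive
  Lon: 179 + 22.005/60 = 179.366750
  hemisphere W, so the sign is −

1. 29.72050, -57.31087
2. 89.56155, -93.36925
3. 4.83158, 2.48814
4. 88.66226, -69.69994
5. -53.63452, 98.20962
6. 6.14083, -179.36675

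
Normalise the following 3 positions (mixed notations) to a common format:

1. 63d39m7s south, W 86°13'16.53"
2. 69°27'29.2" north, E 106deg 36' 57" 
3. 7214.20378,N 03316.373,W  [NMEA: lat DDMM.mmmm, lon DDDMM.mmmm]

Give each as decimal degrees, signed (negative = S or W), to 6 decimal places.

Point 1:
  φ: 63 + 39/60 + 7/3600 = 63.6519444
  S → negative
  Lon: 13′ + 16.53″ = 13.27550′; 86 + 13.27550/60 = 86.2212583
  W ⇒ negate
Point 2:
  Latitude: 69° + 27/60 + 29.2/3600 = 69 + 0.450000 + 0.008111 = 69.4581111
  N ⇒ keep positive
  Lon: 106° + 36/60 + 57/3600 = 106 + 0.600000 + 0.015833 = 106.6158333
  E ⇒ keep positive
Point 3:
  φ: degrees = first 2 digits = 72, minutes = 14.20378; 72 + 14.20378/60 = 72.2367297
  N ⇒ keep positive
  Longitude: split at 3 digits → 033° and 16.373′; 33 + 16.373/60 = 33.2728833
  hemisphere W, so the sign is −

1. -63.651944, -86.221258
2. 69.458111, 106.615833
3. 72.236730, -33.272883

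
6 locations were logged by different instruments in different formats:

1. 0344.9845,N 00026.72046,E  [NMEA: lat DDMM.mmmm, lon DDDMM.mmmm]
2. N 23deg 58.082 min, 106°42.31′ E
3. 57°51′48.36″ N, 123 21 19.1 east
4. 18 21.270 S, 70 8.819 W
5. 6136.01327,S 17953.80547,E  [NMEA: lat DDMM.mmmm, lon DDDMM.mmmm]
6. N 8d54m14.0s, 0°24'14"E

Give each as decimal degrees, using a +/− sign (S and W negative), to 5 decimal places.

1. 3.74974, 0.44534
2. 23.96803, 106.70517
3. 57.86343, 123.35531
4. -18.35450, -70.14698
5. -61.60022, 179.89676
6. 8.90389, 0.40389

Point 1:
  Lat: degrees = first 2 digits = 3, minutes = 44.9845; 3 + 44.9845/60 = 3.749742
  N ⇒ keep positive
  Lon: degrees = first 3 digits = 0, minutes = 26.72046; 0 + 26.72046/60 = 0.445341
  E → positive
Point 2:
  Lat: 58.082′ = 0.968033°; total 23.968033
  N ⇒ keep positive
  Longitude: 106 + 42.31/60 = 106.705167
  E ⇒ keep positive
Point 3:
  φ: 57 + 51/60 + 48.36/3600 = 57.863433
  N → positive
  Longitude: 123 + 21/60 + 19.1/3600 = 123.355306
  E → positive
Point 4:
  Lat: 18 + 21.27/60 = 18.354500
  S → negative
  Lon: 70 + 8.819/60 = 70.146983
  W ⇒ negate
Point 5:
  Lat: degrees = first 2 digits = 61, minutes = 36.01327; 61 + 36.01327/60 = 61.600221
  S → negative
  λ: degrees = first 3 digits = 179, minutes = 53.80547; 179 + 53.80547/60 = 179.896758
  E ⇒ keep positive
Point 6:
  Lat: 8 + 54/60 + 14/3600 = 8.903889
  N ⇒ keep positive
  Longitude: 0 + 24/60 + 14/3600 = 0.403889
  E → positive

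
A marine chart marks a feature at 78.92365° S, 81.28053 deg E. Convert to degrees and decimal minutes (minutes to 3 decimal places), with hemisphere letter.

78° 55.419′ S, 81° 16.832′ E

φ: fractional part 0.923650 → 55.41900 minutes
λ: minutes = (81.280530 − 81) × 60 = 16.83180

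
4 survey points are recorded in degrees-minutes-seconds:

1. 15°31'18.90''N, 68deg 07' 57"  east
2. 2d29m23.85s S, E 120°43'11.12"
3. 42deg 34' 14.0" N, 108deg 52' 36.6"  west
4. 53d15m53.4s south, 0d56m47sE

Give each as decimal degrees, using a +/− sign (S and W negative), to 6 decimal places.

Point 1:
  φ: 15 + 31/60 + 18.9/3600 = 15.5219167
  N ⇒ keep positive
  λ: 68° + 7/60 + 57/3600 = 68 + 0.116667 + 0.015833 = 68.1325000
  E → positive
Point 2:
  φ: 2 + 29/60 + 23.85/3600 = 2.4899583
  S → negative
  λ: 120° + 43/60 + 11.12/3600 = 120 + 0.716667 + 0.003089 = 120.7197556
  E → positive
Point 3:
  Lat: 42° + 34/60 + 14/3600 = 42 + 0.566667 + 0.003889 = 42.5705556
  N → positive
  Lon: 108° + 52/60 + 36.6/3600 = 108 + 0.866667 + 0.010167 = 108.8768333
  W ⇒ negate
Point 4:
  Latitude: 53° + 15/60 + 53.4/3600 = 53 + 0.250000 + 0.014833 = 53.2648333
  hemisphere S, so the sign is −
  Longitude: 56′ + 47″ = 56.78333′; 0 + 56.78333/60 = 0.9463889
  E ⇒ keep positive

1. 15.521917, 68.132500
2. -2.489958, 120.719756
3. 42.570556, -108.876833
4. -53.264833, 0.946389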